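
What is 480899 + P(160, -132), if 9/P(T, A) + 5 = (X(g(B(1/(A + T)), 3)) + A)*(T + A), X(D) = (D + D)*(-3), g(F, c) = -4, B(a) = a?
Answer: 1456643062/3029 ≈ 4.8090e+5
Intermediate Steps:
X(D) = -6*D (X(D) = (2*D)*(-3) = -6*D)
P(T, A) = 9/(-5 + (24 + A)*(A + T)) (P(T, A) = 9/(-5 + (-6*(-4) + A)*(T + A)) = 9/(-5 + (24 + A)*(A + T)))
480899 + P(160, -132) = 480899 + 9/(-5 + (-132)² + 24*(-132) + 24*160 - 132*160) = 480899 + 9/(-5 + 17424 - 3168 + 3840 - 21120) = 480899 + 9/(-3029) = 480899 + 9*(-1/3029) = 480899 - 9/3029 = 1456643062/3029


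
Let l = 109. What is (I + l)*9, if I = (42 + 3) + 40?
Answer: 1746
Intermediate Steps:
I = 85 (I = 45 + 40 = 85)
(I + l)*9 = (85 + 109)*9 = 194*9 = 1746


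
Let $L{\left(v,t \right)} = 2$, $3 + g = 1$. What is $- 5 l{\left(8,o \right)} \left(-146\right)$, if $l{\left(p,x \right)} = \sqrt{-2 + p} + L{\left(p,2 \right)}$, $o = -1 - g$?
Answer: $1460 + 730 \sqrt{6} \approx 3248.1$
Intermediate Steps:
$g = -2$ ($g = -3 + 1 = -2$)
$o = 1$ ($o = -1 - -2 = -1 + 2 = 1$)
$l{\left(p,x \right)} = 2 + \sqrt{-2 + p}$ ($l{\left(p,x \right)} = \sqrt{-2 + p} + 2 = 2 + \sqrt{-2 + p}$)
$- 5 l{\left(8,o \right)} \left(-146\right) = - 5 \left(2 + \sqrt{-2 + 8}\right) \left(-146\right) = - 5 \left(2 + \sqrt{6}\right) \left(-146\right) = \left(-10 - 5 \sqrt{6}\right) \left(-146\right) = 1460 + 730 \sqrt{6}$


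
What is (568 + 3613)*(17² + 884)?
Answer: 4904313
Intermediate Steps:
(568 + 3613)*(17² + 884) = 4181*(289 + 884) = 4181*1173 = 4904313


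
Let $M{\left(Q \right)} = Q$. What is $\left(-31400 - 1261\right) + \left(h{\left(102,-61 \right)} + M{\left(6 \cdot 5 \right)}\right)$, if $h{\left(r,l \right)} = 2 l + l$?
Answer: $-32814$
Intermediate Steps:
$h{\left(r,l \right)} = 3 l$
$\left(-31400 - 1261\right) + \left(h{\left(102,-61 \right)} + M{\left(6 \cdot 5 \right)}\right) = \left(-31400 - 1261\right) + \left(3 \left(-61\right) + 6 \cdot 5\right) = -32661 + \left(-183 + 30\right) = -32661 - 153 = -32814$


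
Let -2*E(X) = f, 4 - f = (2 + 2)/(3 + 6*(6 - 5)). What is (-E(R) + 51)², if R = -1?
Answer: 225625/81 ≈ 2785.5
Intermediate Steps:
f = 32/9 (f = 4 - (2 + 2)/(3 + 6*(6 - 5)) = 4 - 4/(3 + 6*1) = 4 - 4/(3 + 6) = 4 - 4/9 = 32/9 ≈ 3.5556)
E(X) = -16/9 (E(X) = -½*32/9 = -16/9)
(-E(R) + 51)² = (-1*(-16/9) + 51)² = (16/9 + 51)² = (475/9)² = 225625/81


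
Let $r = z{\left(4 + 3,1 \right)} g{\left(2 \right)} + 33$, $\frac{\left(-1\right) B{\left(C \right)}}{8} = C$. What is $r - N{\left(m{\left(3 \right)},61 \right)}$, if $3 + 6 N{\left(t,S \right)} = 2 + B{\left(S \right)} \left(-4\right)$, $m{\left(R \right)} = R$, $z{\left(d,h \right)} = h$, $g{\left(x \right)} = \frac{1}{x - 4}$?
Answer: $- \frac{878}{3} \approx -292.67$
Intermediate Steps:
$g{\left(x \right)} = \frac{1}{-4 + x}$
$B{\left(C \right)} = - 8 C$
$r = \frac{65}{2}$ ($r = 1 \frac{1}{-4 + 2} + 33 = 1 \frac{1}{-2} + 33 = 1 \left(- \frac{1}{2}\right) + 33 = - \frac{1}{2} + 33 = \frac{65}{2} \approx 32.5$)
$N{\left(t,S \right)} = - \frac{1}{6} + \frac{16 S}{3}$ ($N{\left(t,S \right)} = - \frac{1}{2} + \frac{2 + - 8 S \left(-4\right)}{6} = - \frac{1}{2} + \frac{2 + 32 S}{6} = - \frac{1}{2} + \left(\frac{1}{3} + \frac{16 S}{3}\right) = - \frac{1}{6} + \frac{16 S}{3}$)
$r - N{\left(m{\left(3 \right)},61 \right)} = \frac{65}{2} - \left(- \frac{1}{6} + \frac{16}{3} \cdot 61\right) = \frac{65}{2} - \left(- \frac{1}{6} + \frac{976}{3}\right) = \frac{65}{2} - \frac{1951}{6} = - \frac{878}{3}$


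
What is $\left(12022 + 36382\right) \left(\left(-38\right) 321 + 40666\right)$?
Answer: $1377965072$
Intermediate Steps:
$\left(12022 + 36382\right) \left(\left(-38\right) 321 + 40666\right) = 48404 \left(-12198 + 40666\right) = 48404 \cdot 28468 = 1377965072$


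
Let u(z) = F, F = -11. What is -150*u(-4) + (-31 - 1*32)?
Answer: 1587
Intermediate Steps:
u(z) = -11
-150*u(-4) + (-31 - 1*32) = -150*(-11) + (-31 - 1*32) = 1650 + (-31 - 32) = 1650 - 63 = 1587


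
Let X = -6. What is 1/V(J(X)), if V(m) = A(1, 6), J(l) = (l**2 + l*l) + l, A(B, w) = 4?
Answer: 1/4 ≈ 0.25000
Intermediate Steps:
J(l) = l + 2*l**2 (J(l) = (l**2 + l**2) + l = 2*l**2 + l = l + 2*l**2)
V(m) = 4
1/V(J(X)) = 1/4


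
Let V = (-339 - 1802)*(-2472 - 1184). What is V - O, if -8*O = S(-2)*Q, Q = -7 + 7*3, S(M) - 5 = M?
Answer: 31310005/4 ≈ 7.8275e+6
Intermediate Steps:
S(M) = 5 + M
Q = 14 (Q = -7 + 21 = 14)
V = 7827496 (V = -2141*(-3656) = 7827496)
O = -21/4 (O = -(5 - 2)*14/8 = -3*14/8 = -⅛*42 = -21/4 ≈ -5.2500)
V - O = 7827496 - 1*(-21/4) = 7827496 + 21/4 = 31310005/4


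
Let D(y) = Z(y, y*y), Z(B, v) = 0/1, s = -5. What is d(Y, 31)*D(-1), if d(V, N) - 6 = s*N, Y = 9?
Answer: 0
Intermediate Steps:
Z(B, v) = 0 (Z(B, v) = 0*1 = 0)
D(y) = 0
d(V, N) = 6 - 5*N
d(Y, 31)*D(-1) = (6 - 5*31)*0 = (6 - 155)*0 = -149*0 = 0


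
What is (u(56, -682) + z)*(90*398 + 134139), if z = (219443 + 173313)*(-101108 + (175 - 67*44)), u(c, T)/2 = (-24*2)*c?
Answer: -6934308744492108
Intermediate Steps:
u(c, T) = -96*c (u(c, T) = 2*((-24*2)*c) = 2*((-8*6)*c) = 2*(-48*c) = -96*c)
z = -40799886036 (z = 392756*(-101108 + (175 - 2948)) = 392756*(-101108 - 2773) = 392756*(-103881) = -40799886036)
(u(56, -682) + z)*(90*398 + 134139) = (-96*56 - 40799886036)*(90*398 + 134139) = (-5376 - 40799886036)*(35820 + 134139) = -40799891412*169959 = -6934308744492108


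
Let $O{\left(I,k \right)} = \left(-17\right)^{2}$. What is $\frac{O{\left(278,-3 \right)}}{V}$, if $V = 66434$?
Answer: $\frac{289}{66434} \approx 0.0043502$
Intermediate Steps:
$O{\left(I,k \right)} = 289$
$\frac{O{\left(278,-3 \right)}}{V} = \frac{289}{66434}$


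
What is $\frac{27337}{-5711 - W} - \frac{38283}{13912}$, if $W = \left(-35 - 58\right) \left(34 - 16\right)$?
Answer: $- \frac{534860815}{56162744} \approx -9.5234$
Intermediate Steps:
$W = -1674$ ($W = - 93 \left(34 - 16\right) = \left(-93\right) 18 = -1674$)
$\frac{27337}{-5711 - W} - \frac{38283}{13912} = \frac{27337}{-5711 - -1674} - \frac{38283}{13912} = \frac{27337}{-5711 + 1674} - \frac{38283}{13912} = \frac{27337}{-4037} - \frac{38283}{13912} = 27337 \left(- \frac{1}{4037}\right) - \frac{38283}{13912} = - \frac{27337}{4037} - \frac{38283}{13912} = - \frac{534860815}{56162744}$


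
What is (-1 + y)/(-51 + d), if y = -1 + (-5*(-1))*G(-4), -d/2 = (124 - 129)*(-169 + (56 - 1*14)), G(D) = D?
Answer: 22/1321 ≈ 0.016654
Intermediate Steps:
d = -1270 (d = -2*(124 - 129)*(-169 + (56 - 1*14)) = -(-10)*(-169 + (56 - 14)) = -(-10)*(-169 + 42) = -(-10)*(-127) = -2*635 = -1270)
y = -21 (y = -1 - 5*(-1)*(-4) = -1 + 5*(-4) = -1 - 20 = -21)
(-1 + y)/(-51 + d) = (-1 - 21)/(-51 - 1270) = -22/(-1321) = -22*(-1/1321) = 22/1321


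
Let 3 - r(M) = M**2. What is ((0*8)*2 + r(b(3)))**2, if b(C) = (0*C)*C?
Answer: 9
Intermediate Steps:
b(C) = 0 (b(C) = 0*C = 0)
r(M) = 3 - M**2
((0*8)*2 + r(b(3)))**2 = ((0*8)*2 + (3 - 1*0**2))**2 = (0*2 + (3 - 1*0))**2 = (0 + (3 + 0))**2 = (0 + 3)**2 = 3**2 = 9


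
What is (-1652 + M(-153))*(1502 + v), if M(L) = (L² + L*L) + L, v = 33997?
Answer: 1597916487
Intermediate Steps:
M(L) = L + 2*L² (M(L) = (L² + L²) + L = 2*L² + L = L + 2*L²)
(-1652 + M(-153))*(1502 + v) = (-1652 - 153*(1 + 2*(-153)))*(1502 + 33997) = (-1652 - 153*(1 - 306))*35499 = (-1652 - 153*(-305))*35499 = (-1652 + 46665)*35499 = 45013*35499 = 1597916487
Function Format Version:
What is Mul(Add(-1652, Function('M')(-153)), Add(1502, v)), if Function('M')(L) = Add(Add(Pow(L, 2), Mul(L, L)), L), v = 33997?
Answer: 1597916487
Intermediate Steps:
Function('M')(L) = Add(L, Mul(2, Pow(L, 2))) (Function('M')(L) = Add(Add(Pow(L, 2), Pow(L, 2)), L) = Add(Mul(2, Pow(L, 2)), L) = Add(L, Mul(2, Pow(L, 2))))
Mul(Add(-1652, Function('M')(-153)), Add(1502, v)) = Mul(Add(-1652, Mul(-153, Add(1, Mul(2, -153)))), Add(1502, 33997)) = Mul(Add(-1652, Mul(-153, Add(1, -306))), 35499) = Mul(Add(-1652, Mul(-153, -305)), 35499) = Mul(Add(-1652, 46665), 35499) = Mul(45013, 35499) = 1597916487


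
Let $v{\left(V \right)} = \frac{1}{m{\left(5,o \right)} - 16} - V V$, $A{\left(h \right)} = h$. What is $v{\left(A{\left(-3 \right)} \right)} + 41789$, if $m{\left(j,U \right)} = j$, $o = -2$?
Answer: $\frac{459579}{11} \approx 41780.0$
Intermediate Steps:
$v{\left(V \right)} = - \frac{1}{11} - V^{2}$ ($v{\left(V \right)} = \frac{1}{5 - 16} - V V = \frac{1}{-11} - V^{2} = - \frac{1}{11} - V^{2}$)
$v{\left(A{\left(-3 \right)} \right)} + 41789 = \left(- \frac{1}{11} - \left(-3\right)^{2}\right) + 41789 = \left(- \frac{1}{11} - 9\right) + 41789 = - \frac{100}{11} + 41789 = \frac{459579}{11}$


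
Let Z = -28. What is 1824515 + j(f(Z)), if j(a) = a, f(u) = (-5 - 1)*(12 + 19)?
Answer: 1824329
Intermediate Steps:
f(u) = -186 (f(u) = -6*31 = -186)
1824515 + j(f(Z)) = 1824515 - 186 = 1824329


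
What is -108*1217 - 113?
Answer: -131549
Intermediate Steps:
-108*1217 - 113 = -131436 - 113 = -131549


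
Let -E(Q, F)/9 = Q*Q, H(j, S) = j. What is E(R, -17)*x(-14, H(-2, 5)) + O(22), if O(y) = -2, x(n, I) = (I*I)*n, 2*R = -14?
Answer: 24694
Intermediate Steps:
R = -7 (R = (1/2)*(-14) = -7)
E(Q, F) = -9*Q**2 (E(Q, F) = -9*Q*Q = -9*Q**2)
x(n, I) = n*I**2 (x(n, I) = I**2*n = n*I**2)
E(R, -17)*x(-14, H(-2, 5)) + O(22) = (-9*(-7)**2)*(-14*(-2)**2) - 2 = (-9*49)*(-14*4) - 2 = -441*(-56) - 2 = 24696 - 2 = 24694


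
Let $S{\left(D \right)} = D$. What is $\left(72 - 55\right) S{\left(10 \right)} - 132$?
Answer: $38$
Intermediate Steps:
$\left(72 - 55\right) S{\left(10 \right)} - 132 = \left(72 - 55\right) 10 - 132 = 17 \cdot 10 - 132 = 170 - 132 = 38$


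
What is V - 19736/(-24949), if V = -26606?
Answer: -663773358/24949 ≈ -26605.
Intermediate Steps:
V - 19736/(-24949) = -26606 - 19736/(-24949) = -26606 - 19736*(-1)/24949 = -26606 - 1*(-19736/24949) = -26606 + 19736/24949 = -663773358/24949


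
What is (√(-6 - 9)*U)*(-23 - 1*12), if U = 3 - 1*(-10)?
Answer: -455*I*√15 ≈ -1762.2*I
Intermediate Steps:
U = 13 (U = 3 + 10 = 13)
(√(-6 - 9)*U)*(-23 - 1*12) = (√(-6 - 9)*13)*(-23 - 1*12) = (√(-15)*13)*(-23 - 12) = ((I*√15)*13)*(-35) = (13*I*√15)*(-35) = -455*I*√15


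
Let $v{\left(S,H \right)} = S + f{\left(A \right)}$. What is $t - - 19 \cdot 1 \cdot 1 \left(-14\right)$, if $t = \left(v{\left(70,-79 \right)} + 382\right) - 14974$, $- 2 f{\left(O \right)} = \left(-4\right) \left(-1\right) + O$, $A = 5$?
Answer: $- \frac{29585}{2} \approx -14793.0$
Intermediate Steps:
$f{\left(O \right)} = -2 - \frac{O}{2}$ ($f{\left(O \right)} = - \frac{\left(-4\right) \left(-1\right) + O}{2} = - \frac{4 + O}{2} = -2 - \frac{O}{2}$)
$v{\left(S,H \right)} = - \frac{9}{2} + S$ ($v{\left(S,H \right)} = S - \frac{9}{2} = - \frac{9}{2} + S$)
$t = - \frac{29053}{2}$ ($t = \left(\left(- \frac{9}{2} + 70\right) + 382\right) - 14974 = \left(\frac{131}{2} + 382\right) - 14974 = \frac{895}{2} - 14974 = - \frac{29053}{2} \approx -14527.0$)
$t - - 19 \cdot 1 \cdot 1 \left(-14\right) = - \frac{29053}{2} - - 19 \cdot 1 \cdot 1 \left(-14\right) = - \frac{29053}{2} - \left(-19\right) 1 \left(-14\right) = - \frac{29053}{2} - \left(-19\right) \left(-14\right) = - \frac{29053}{2} - 266 = - \frac{29585}{2}$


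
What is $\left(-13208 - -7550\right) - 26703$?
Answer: $-32361$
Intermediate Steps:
$\left(-13208 - -7550\right) - 26703 = \left(-13208 + \left(8484 - 934\right)\right) - 26703 = \left(-13208 + 7550\right) - 26703 = -5658 - 26703 = -32361$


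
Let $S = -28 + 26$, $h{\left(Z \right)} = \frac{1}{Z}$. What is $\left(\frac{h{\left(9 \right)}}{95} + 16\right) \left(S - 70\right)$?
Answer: $- \frac{109448}{95} \approx -1152.1$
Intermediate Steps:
$S = -2$
$\left(\frac{h{\left(9 \right)}}{95} + 16\right) \left(S - 70\right) = \left(\frac{1}{9 \cdot 95} + 16\right) \left(-2 - 70\right) = \left(\frac{1}{9} \cdot \frac{1}{95} + 16\right) \left(-72\right) = \left(\frac{1}{855} + 16\right) \left(-72\right) = \frac{13681}{855} \left(-72\right) = - \frac{109448}{95}$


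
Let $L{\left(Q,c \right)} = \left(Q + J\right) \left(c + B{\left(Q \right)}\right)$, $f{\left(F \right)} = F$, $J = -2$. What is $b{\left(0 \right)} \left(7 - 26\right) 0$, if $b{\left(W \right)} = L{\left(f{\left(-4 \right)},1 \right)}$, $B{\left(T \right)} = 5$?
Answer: $0$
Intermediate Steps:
$L{\left(Q,c \right)} = \left(-2 + Q\right) \left(5 + c\right)$ ($L{\left(Q,c \right)} = \left(Q - 2\right) \left(c + 5\right) = \left(-2 + Q\right) \left(5 + c\right)$)
$b{\left(W \right)} = -36$ ($b{\left(W \right)} = -10 - 2 + 5 \left(-4\right) - 4 = -10 - 2 - 20 - 4 = -36$)
$b{\left(0 \right)} \left(7 - 26\right) 0 = - 36 \left(7 - 26\right) 0 = - 36 \left(\left(-19\right) 0\right) = \left(-36\right) 0 = 0$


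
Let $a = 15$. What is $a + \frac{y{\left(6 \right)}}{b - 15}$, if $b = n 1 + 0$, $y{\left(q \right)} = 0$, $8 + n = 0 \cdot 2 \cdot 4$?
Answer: $15$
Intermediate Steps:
$n = -8$ ($n = -8 + 0 \cdot 2 \cdot 4 = -8 + 0 \cdot 4 = -8 + 0 = -8$)
$b = -8$ ($b = \left(-8\right) 1 + 0 = -8 + 0 = -8$)
$a + \frac{y{\left(6 \right)}}{b - 15} = 15 + \frac{0}{-8 - 15} = 15 + \frac{0}{-23} = 15 + 0 \left(- \frac{1}{23}\right) = 15 + 0 = 15$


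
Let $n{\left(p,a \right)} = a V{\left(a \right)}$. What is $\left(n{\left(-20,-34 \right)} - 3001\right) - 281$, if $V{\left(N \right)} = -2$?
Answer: $-3214$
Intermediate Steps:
$n{\left(p,a \right)} = - 2 a$ ($n{\left(p,a \right)} = a \left(-2\right) = - 2 a$)
$\left(n{\left(-20,-34 \right)} - 3001\right) - 281 = \left(\left(-2\right) \left(-34\right) - 3001\right) - 281 = \left(68 - 3001\right) - 281 = -2933 - 281 = -3214$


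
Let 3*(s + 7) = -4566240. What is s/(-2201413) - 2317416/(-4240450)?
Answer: 5777961763979/4667490877925 ≈ 1.2379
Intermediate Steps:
s = -1522087 (s = -7 + (⅓)*(-4566240) = -7 - 1522080 = -1522087)
s/(-2201413) - 2317416/(-4240450) = -1522087/(-2201413) - 2317416/(-4240450) = -1522087*(-1/2201413) - 2317416*(-1/4240450) = 1522087/2201413 + 1158708/2120225 = 5777961763979/4667490877925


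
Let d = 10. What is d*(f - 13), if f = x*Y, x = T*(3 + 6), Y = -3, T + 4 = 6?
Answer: -670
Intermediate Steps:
T = 2 (T = -4 + 6 = 2)
x = 18 (x = 2*(3 + 6) = 2*9 = 18)
f = -54 (f = 18*(-3) = -54)
d*(f - 13) = 10*(-54 - 13) = 10*(-67) = -670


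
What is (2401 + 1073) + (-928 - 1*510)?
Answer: 2036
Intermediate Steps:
(2401 + 1073) + (-928 - 1*510) = 3474 + (-928 - 510) = 3474 - 1438 = 2036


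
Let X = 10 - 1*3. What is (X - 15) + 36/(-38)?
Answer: -170/19 ≈ -8.9474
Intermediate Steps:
X = 7 (X = 10 - 3 = 7)
(X - 15) + 36/(-38) = (7 - 15) + 36/(-38) = -8 - 1/38*36 = -8 - 18/19 = -170/19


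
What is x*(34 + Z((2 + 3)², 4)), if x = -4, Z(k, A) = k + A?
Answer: -252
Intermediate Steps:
Z(k, A) = A + k
x*(34 + Z((2 + 3)², 4)) = -4*(34 + (4 + (2 + 3)²)) = -4*(34 + (4 + 5²)) = -4*(34 + (4 + 25)) = -4*(34 + 29) = -4*63 = -252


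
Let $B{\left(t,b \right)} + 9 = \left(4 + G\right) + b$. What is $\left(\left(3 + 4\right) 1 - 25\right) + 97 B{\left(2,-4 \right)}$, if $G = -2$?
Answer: $-1085$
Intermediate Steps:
$B{\left(t,b \right)} = -7 + b$ ($B{\left(t,b \right)} = -9 + \left(\left(4 - 2\right) + b\right) = -9 + \left(2 + b\right) = -7 + b$)
$\left(\left(3 + 4\right) 1 - 25\right) + 97 B{\left(2,-4 \right)} = \left(\left(3 + 4\right) 1 - 25\right) + 97 \left(-7 - 4\right) = \left(7 \cdot 1 - 25\right) + 97 \left(-11\right) = \left(7 - 25\right) - 1067 = -18 - 1067 = -1085$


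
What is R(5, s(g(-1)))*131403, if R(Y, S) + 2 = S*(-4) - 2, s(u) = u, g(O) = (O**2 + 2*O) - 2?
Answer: 1051224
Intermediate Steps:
g(O) = -2 + O**2 + 2*O
R(Y, S) = -4 - 4*S (R(Y, S) = -2 + (S*(-4) - 2) = -2 + (-4*S - 2) = -2 + (-2 - 4*S) = -4 - 4*S)
R(5, s(g(-1)))*131403 = (-4 - 4*(-2 + (-1)**2 + 2*(-1)))*131403 = (-4 - 4*(-2 + 1 - 2))*131403 = (-4 - 4*(-3))*131403 = (-4 + 12)*131403 = 8*131403 = 1051224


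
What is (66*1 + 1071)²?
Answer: 1292769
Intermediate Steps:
(66*1 + 1071)² = (66 + 1071)² = 1137² = 1292769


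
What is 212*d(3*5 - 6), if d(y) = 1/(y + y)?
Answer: 106/9 ≈ 11.778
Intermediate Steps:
d(y) = 1/(2*y)
212*d(3*5 - 6) = 212*(1/(2*(3*5 - 6))) = 212*(1/(2*(15 - 6))) = 212*((½)/9) = 212*((½)*(⅑)) = 212*(1/18) = 106/9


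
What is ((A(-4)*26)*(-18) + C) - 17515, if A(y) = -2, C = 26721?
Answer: 10142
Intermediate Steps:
((A(-4)*26)*(-18) + C) - 17515 = (-2*26*(-18) + 26721) - 17515 = (-52*(-18) + 26721) - 17515 = (936 + 26721) - 17515 = 27657 - 17515 = 10142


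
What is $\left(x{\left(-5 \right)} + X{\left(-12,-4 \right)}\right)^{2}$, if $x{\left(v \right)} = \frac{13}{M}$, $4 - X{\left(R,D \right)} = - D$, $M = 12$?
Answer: $\frac{169}{144} \approx 1.1736$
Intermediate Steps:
$X{\left(R,D \right)} = 4 + D$ ($X{\left(R,D \right)} = 4 - - D = 4 + D$)
$x{\left(v \right)} = \frac{13}{12}$
$\left(x{\left(-5 \right)} + X{\left(-12,-4 \right)}\right)^{2} = \left(\frac{13}{12} + \left(4 - 4\right)\right)^{2} = \left(\frac{13}{12} + 0\right)^{2} = \left(\frac{13}{12}\right)^{2} = \frac{169}{144}$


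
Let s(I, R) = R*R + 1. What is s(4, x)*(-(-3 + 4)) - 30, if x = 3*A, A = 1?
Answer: -40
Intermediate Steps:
x = 3 (x = 3*1 = 3)
s(I, R) = 1 + R² (s(I, R) = R² + 1 = 1 + R²)
s(4, x)*(-(-3 + 4)) - 30 = (1 + 3²)*(-(-3 + 4)) - 30 = (1 + 9)*(-1*1) - 30 = 10*(-1) - 30 = -10 - 30 = -40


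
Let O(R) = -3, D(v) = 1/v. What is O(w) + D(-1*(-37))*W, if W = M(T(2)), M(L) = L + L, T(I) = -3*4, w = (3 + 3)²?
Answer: -135/37 ≈ -3.6486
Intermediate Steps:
w = 36 (w = 6² = 36)
T(I) = -12
M(L) = 2*L
W = -24 (W = 2*(-12) = -24)
O(w) + D(-1*(-37))*W = -3 - 24/(-1*(-37)) = -3 - 24/37 = -135/37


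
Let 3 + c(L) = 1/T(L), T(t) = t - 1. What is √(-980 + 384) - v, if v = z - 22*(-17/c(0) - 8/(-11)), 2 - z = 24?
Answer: 263/2 + 2*I*√149 ≈ 131.5 + 24.413*I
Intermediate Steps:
T(t) = -1 + t
z = -22 (z = 2 - 1*24 = 2 - 24 = -22)
c(L) = -3 + 1/(-1 + L)
v = -263/2 (v = -22 - 22*(-17*(-1 + 0)/(4 - 3*0) - 8/(-11)) = -22 - 22*(-17*(-1/(4 + 0)) - 8*(-1/11)) = -22 - 22*(-17/((-1*4)) + 8/11) = -22 - 22*(-17/(-4) + 8/11) = -22 - 22*(-17*(-¼) + 8/11) = -22 - 22*(17/4 + 8/11) = -22 - 22*219/44 = -22 - 219/2 = -263/2 ≈ -131.50)
√(-980 + 384) - v = √(-980 + 384) - 1*(-263/2) = √(-596) + 263/2 = 2*I*√149 + 263/2 = 263/2 + 2*I*√149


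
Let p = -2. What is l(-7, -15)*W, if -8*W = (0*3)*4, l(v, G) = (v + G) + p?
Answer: 0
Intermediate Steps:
l(v, G) = -2 + G + v (l(v, G) = (v + G) - 2 = (G + v) - 2 = -2 + G + v)
W = 0 (W = -0*3*4/8 = -0*4 = -1/8*0 = 0)
l(-7, -15)*W = (-2 - 15 - 7)*0 = -24*0 = 0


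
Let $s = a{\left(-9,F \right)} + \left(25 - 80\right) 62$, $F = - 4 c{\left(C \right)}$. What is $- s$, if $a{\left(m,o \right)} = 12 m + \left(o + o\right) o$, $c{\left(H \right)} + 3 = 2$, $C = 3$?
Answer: $3486$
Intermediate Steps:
$c{\left(H \right)} = -1$ ($c{\left(H \right)} = -3 + 2 = -1$)
$F = 4$ ($F = \left(-4\right) \left(-1\right) = 4$)
$a{\left(m,o \right)} = 2 o^{2} + 12 m$ ($a{\left(m,o \right)} = 12 m + 2 o o = 12 m + 2 o^{2} = 2 o^{2} + 12 m$)
$s = -3486$ ($s = \left(2 \cdot 4^{2} + 12 \left(-9\right)\right) + \left(25 - 80\right) 62 = \left(2 \cdot 16 - 108\right) + \left(25 - 80\right) 62 = \left(32 - 108\right) - 3410 = -76 - 3410 = -3486$)
$- s = \left(-1\right) \left(-3486\right) = 3486$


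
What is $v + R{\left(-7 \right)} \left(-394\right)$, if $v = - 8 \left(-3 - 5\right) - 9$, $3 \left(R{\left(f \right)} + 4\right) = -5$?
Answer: $\frac{6863}{3} \approx 2287.7$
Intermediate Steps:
$R{\left(f \right)} = - \frac{17}{3}$ ($R{\left(f \right)} = -4 + \frac{1}{3} \left(-5\right) = -4 - \frac{5}{3} = - \frac{17}{3}$)
$v = 55$ ($v = \left(-8\right) \left(-8\right) - 9 = 64 - 9 = 55$)
$v + R{\left(-7 \right)} \left(-394\right) = 55 - - \frac{6698}{3} = 55 + \frac{6698}{3} = \frac{6863}{3}$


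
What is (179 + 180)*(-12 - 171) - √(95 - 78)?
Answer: -65697 - √17 ≈ -65701.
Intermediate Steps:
(179 + 180)*(-12 - 171) - √(95 - 78) = 359*(-183) - √17 = -65697 - √17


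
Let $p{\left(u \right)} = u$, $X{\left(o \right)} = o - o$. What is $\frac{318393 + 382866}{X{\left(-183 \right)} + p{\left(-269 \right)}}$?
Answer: $- \frac{701259}{269} \approx -2606.9$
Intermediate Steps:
$X{\left(o \right)} = 0$
$\frac{318393 + 382866}{X{\left(-183 \right)} + p{\left(-269 \right)}} = \frac{318393 + 382866}{0 - 269} = \frac{701259}{-269} = 701259 \left(- \frac{1}{269}\right) = - \frac{701259}{269}$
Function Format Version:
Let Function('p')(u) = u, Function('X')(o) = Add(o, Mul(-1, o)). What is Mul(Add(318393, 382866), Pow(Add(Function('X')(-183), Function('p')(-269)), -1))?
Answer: Rational(-701259, 269) ≈ -2606.9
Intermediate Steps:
Function('X')(o) = 0
Mul(Add(318393, 382866), Pow(Add(Function('X')(-183), Function('p')(-269)), -1)) = Mul(Add(318393, 382866), Pow(Add(0, -269), -1)) = Mul(701259, Pow(-269, -1)) = Mul(701259, Rational(-1, 269)) = Rational(-701259, 269)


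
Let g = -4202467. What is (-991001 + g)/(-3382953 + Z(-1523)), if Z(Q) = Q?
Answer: 1298367/846119 ≈ 1.5345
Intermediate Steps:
(-991001 + g)/(-3382953 + Z(-1523)) = (-991001 - 4202467)/(-3382953 - 1523) = -5193468/(-3384476) = -5193468*(-1/3384476) = 1298367/846119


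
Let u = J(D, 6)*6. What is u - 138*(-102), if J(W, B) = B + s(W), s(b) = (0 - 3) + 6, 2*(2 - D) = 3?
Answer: 14130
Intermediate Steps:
D = ½ (D = 2 - ½*3 = 2 - 3/2 = ½ ≈ 0.50000)
s(b) = 3 (s(b) = -3 + 6 = 3)
J(W, B) = 3 + B (J(W, B) = B + 3 = 3 + B)
u = 54 (u = (3 + 6)*6 = 9*6 = 54)
u - 138*(-102) = 54 - 138*(-102) = 54 + 14076 = 14130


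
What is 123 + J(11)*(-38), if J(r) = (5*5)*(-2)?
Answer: 2023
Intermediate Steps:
J(r) = -50 (J(r) = 25*(-2) = -50)
123 + J(11)*(-38) = 123 - 50*(-38) = 123 + 1900 = 2023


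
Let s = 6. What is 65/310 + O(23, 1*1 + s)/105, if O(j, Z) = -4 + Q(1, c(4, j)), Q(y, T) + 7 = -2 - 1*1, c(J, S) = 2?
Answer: 71/930 ≈ 0.076344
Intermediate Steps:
Q(y, T) = -10 (Q(y, T) = -7 + (-2 - 1*1) = -7 + (-2 - 1) = -7 - 3 = -10)
O(j, Z) = -14 (O(j, Z) = -4 - 10 = -14)
65/310 + O(23, 1*1 + s)/105 = 65/310 - 14/105 = 65*(1/310) - 14*1/105 = 13/62 - 2/15 = 71/930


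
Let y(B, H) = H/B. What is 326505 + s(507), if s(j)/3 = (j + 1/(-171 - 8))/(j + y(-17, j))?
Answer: 9877199179/30251 ≈ 3.2651e+5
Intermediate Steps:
s(j) = 51*(-1/179 + j)/(16*j) (s(j) = 3*((j + 1/(-171 - 8))/(j + j/(-17))) = 3*((j + 1/(-179))/(j + j*(-1/17))) = 3*((j - 1/179)/(j - j/17)) = 3*((-1/179 + j)/((16*j/17))) = 3*((-1/179 + j)*(17/(16*j))) = 3*(17*(-1/179 + j)/(16*j)) = 51*(-1/179 + j)/(16*j))
326505 + s(507) = 326505 + (51/2864)*(-1 + 179*507)/507 = 326505 + (51/2864)*(1/507)*(-1 + 90753) = 326505 + (51/2864)*(1/507)*90752 = 326505 + 96424/30251 = 9877199179/30251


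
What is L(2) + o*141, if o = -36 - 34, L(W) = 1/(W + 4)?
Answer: -59219/6 ≈ -9869.8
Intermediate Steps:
L(W) = 1/(4 + W)
o = -70
L(2) + o*141 = 1/(4 + 2) - 70*141 = 1/6 - 9870 = ⅙ - 9870 = -59219/6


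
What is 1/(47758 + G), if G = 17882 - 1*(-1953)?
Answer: 1/67593 ≈ 1.4794e-5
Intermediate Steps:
G = 19835 (G = 17882 + 1953 = 19835)
1/(47758 + G) = 1/(47758 + 19835) = 1/67593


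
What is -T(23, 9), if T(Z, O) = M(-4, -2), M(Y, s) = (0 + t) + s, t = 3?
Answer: -1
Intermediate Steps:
M(Y, s) = 3 + s (M(Y, s) = (0 + 3) + s = 3 + s)
T(Z, O) = 1 (T(Z, O) = 3 - 2 = 1)
-T(23, 9) = -1*1 = -1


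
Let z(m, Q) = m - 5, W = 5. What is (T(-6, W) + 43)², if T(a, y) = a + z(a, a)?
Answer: 676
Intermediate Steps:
z(m, Q) = -5 + m
T(a, y) = -5 + 2*a (T(a, y) = a + (-5 + a) = -5 + 2*a)
(T(-6, W) + 43)² = ((-5 + 2*(-6)) + 43)² = ((-5 - 12) + 43)² = (-17 + 43)² = 26² = 676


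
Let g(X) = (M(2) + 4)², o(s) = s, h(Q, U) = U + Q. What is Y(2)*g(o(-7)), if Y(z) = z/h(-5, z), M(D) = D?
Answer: -24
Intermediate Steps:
h(Q, U) = Q + U
Y(z) = z/(-5 + z)
g(X) = 36 (g(X) = (2 + 4)² = 6² = 36)
Y(2)*g(o(-7)) = (2/(-5 + 2))*36 = (2/(-3))*36 = (2*(-⅓))*36 = -⅔*36 = -24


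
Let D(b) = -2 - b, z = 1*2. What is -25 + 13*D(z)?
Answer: -77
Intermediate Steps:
z = 2
-25 + 13*D(z) = -25 + 13*(-2 - 1*2) = -25 + 13*(-2 - 2) = -25 + 13*(-4) = -25 - 52 = -77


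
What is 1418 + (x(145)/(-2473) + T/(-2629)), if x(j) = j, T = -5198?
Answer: 9231624555/6501517 ≈ 1419.9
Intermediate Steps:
1418 + (x(145)/(-2473) + T/(-2629)) = 1418 + (145/(-2473) - 5198/(-2629)) = 1418 + (145*(-1/2473) - 5198*(-1/2629)) = 1418 + (-145/2473 + 5198/2629) = 1418 + 12473449/6501517 = 9231624555/6501517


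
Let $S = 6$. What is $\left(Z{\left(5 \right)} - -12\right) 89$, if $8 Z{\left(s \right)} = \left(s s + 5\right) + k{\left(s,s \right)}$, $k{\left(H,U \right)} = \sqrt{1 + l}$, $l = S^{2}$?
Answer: $\frac{5607}{4} + \frac{89 \sqrt{37}}{8} \approx 1469.4$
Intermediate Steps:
$l = 36$ ($l = 6^{2} = 36$)
$k{\left(H,U \right)} = \sqrt{37}$ ($k{\left(H,U \right)} = \sqrt{1 + 36} = \sqrt{37}$)
$Z{\left(s \right)} = \frac{5}{8} + \frac{\sqrt{37}}{8} + \frac{s^{2}}{8}$ ($Z{\left(s \right)} = \frac{\left(s s + 5\right) + \sqrt{37}}{8} = \frac{\left(s^{2} + 5\right) + \sqrt{37}}{8} = \frac{\left(5 + s^{2}\right) + \sqrt{37}}{8} = \frac{5 + \sqrt{37} + s^{2}}{8} = \frac{5}{8} + \frac{\sqrt{37}}{8} + \frac{s^{2}}{8}$)
$\left(Z{\left(5 \right)} - -12\right) 89 = \left(\left(\frac{5}{8} + \frac{\sqrt{37}}{8} + \frac{5^{2}}{8}\right) - -12\right) 89 = \left(\left(\frac{5}{8} + \frac{\sqrt{37}}{8} + \frac{1}{8} \cdot 25\right) + 12\right) 89 = \left(\left(\frac{5}{8} + \frac{\sqrt{37}}{8} + \frac{25}{8}\right) + 12\right) 89 = \left(\left(\frac{15}{4} + \frac{\sqrt{37}}{8}\right) + 12\right) 89 = \left(\frac{63}{4} + \frac{\sqrt{37}}{8}\right) 89 = \frac{5607}{4} + \frac{89 \sqrt{37}}{8}$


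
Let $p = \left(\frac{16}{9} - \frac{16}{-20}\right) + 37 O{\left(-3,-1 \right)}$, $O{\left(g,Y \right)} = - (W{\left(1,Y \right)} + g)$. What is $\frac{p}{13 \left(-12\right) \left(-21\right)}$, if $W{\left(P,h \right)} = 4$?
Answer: $- \frac{1549}{147420} \approx -0.010507$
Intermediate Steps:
$O{\left(g,Y \right)} = -4 - g$ ($O{\left(g,Y \right)} = - (4 + g) = -4 - g$)
$p = - \frac{1549}{45}$ ($p = \left(\frac{16}{9} - \frac{16}{-20}\right) + 37 \left(-4 - -3\right) = \left(16 \cdot \frac{1}{9} - - \frac{4}{5}\right) + 37 \left(-4 + 3\right) = \left(\frac{16}{9} + \frac{4}{5}\right) + 37 \left(-1\right) = \frac{116}{45} - 37 = - \frac{1549}{45} \approx -34.422$)
$\frac{p}{13 \left(-12\right) \left(-21\right)} = - \frac{1549}{45 \cdot 13 \left(-12\right) \left(-21\right)} = - \frac{1549}{45 \left(\left(-156\right) \left(-21\right)\right)} = - \frac{1549}{45 \cdot 3276} = \left(- \frac{1549}{45}\right) \frac{1}{3276} = - \frac{1549}{147420}$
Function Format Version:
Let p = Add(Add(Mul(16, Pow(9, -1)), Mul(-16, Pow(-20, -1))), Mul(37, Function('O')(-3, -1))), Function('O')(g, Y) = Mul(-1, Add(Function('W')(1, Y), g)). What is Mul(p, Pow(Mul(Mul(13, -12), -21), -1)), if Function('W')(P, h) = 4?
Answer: Rational(-1549, 147420) ≈ -0.010507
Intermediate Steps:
Function('O')(g, Y) = Add(-4, Mul(-1, g)) (Function('O')(g, Y) = Mul(-1, Add(4, g)) = Add(-4, Mul(-1, g)))
p = Rational(-1549, 45) (p = Add(Add(Mul(16, Pow(9, -1)), Mul(-16, Pow(-20, -1))), Mul(37, Add(-4, Mul(-1, -3)))) = Add(Add(Mul(16, Rational(1, 9)), Mul(-16, Rational(-1, 20))), Mul(37, Add(-4, 3))) = Add(Add(Rational(16, 9), Rational(4, 5)), Mul(37, -1)) = Add(Rational(116, 45), -37) = Rational(-1549, 45) ≈ -34.422)
Mul(p, Pow(Mul(Mul(13, -12), -21), -1)) = Mul(Rational(-1549, 45), Pow(Mul(Mul(13, -12), -21), -1)) = Mul(Rational(-1549, 45), Pow(Mul(-156, -21), -1)) = Mul(Rational(-1549, 45), Pow(3276, -1)) = Mul(Rational(-1549, 45), Rational(1, 3276)) = Rational(-1549, 147420)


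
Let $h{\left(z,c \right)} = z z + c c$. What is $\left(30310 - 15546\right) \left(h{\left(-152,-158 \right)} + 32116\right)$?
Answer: $1183836576$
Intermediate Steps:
$h{\left(z,c \right)} = c^{2} + z^{2}$ ($h{\left(z,c \right)} = z^{2} + c^{2} = c^{2} + z^{2}$)
$\left(30310 - 15546\right) \left(h{\left(-152,-158 \right)} + 32116\right) = \left(30310 - 15546\right) \left(\left(\left(-158\right)^{2} + \left(-152\right)^{2}\right) + 32116\right) = 14764 \left(\left(24964 + 23104\right) + 32116\right) = 14764 \left(48068 + 32116\right) = 14764 \cdot 80184 = 1183836576$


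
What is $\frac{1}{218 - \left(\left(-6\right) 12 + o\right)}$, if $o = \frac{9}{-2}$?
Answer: $\frac{2}{589} \approx 0.0033956$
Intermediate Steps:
$o = - \frac{9}{2}$ ($o = 9 \left(- \frac{1}{2}\right) = - \frac{9}{2} \approx -4.5$)
$\frac{1}{218 - \left(\left(-6\right) 12 + o\right)} = \frac{1}{218 - \left(\left(-6\right) 12 - \frac{9}{2}\right)} = \frac{1}{218 - \left(-72 - \frac{9}{2}\right)} = \frac{1}{218 - - \frac{153}{2}} = \frac{1}{218 + \frac{153}{2}} = \frac{1}{\frac{589}{2}} = \frac{2}{589}$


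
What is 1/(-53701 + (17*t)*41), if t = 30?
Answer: -1/32791 ≈ -3.0496e-5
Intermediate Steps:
1/(-53701 + (17*t)*41) = 1/(-53701 + (17*30)*41) = 1/(-53701 + 510*41) = 1/(-53701 + 20910) = 1/(-32791) = -1/32791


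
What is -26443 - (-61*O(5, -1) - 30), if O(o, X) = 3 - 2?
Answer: -26352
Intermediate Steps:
O(o, X) = 1
-26443 - (-61*O(5, -1) - 30) = -26443 - (-61*1 - 30) = -26443 - (-61 - 30) = -26443 - 1*(-91) = -26443 + 91 = -26352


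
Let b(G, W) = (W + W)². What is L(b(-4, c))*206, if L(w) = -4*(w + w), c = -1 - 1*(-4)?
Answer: -59328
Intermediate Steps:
c = 3 (c = -1 + 4 = 3)
b(G, W) = 4*W² (b(G, W) = (2*W)² = 4*W²)
L(w) = -8*w
L(b(-4, c))*206 = -32*3²*206 = -32*9*206 = -8*36*206 = -288*206 = -59328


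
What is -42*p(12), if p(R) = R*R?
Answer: -6048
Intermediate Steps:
p(R) = R**2
-42*p(12) = -42*12**2 = -42*144 = -6048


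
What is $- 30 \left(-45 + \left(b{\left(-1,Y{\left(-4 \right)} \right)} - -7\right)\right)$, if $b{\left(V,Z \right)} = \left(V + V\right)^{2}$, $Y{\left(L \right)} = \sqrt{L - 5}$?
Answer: $1020$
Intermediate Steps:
$Y{\left(L \right)} = \sqrt{-5 + L}$
$b{\left(V,Z \right)} = 4 V^{2}$ ($b{\left(V,Z \right)} = \left(2 V\right)^{2} = 4 V^{2}$)
$- 30 \left(-45 + \left(b{\left(-1,Y{\left(-4 \right)} \right)} - -7\right)\right) = - 30 \left(-45 + \left(4 \left(-1\right)^{2} - -7\right)\right) = - 30 \left(-45 + \left(4 \cdot 1 + 7\right)\right) = - 30 \left(-45 + \left(4 + 7\right)\right) = - 30 \left(-45 + 11\right) = \left(-30\right) \left(-34\right) = 1020$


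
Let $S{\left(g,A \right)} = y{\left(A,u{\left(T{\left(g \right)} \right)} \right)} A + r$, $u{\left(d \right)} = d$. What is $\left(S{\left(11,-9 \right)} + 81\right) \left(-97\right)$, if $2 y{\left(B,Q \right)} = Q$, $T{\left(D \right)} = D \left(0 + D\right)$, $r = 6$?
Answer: $\frac{88755}{2} \approx 44378.0$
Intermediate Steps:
$T{\left(D \right)} = D^{2}$ ($T{\left(D \right)} = D D = D^{2}$)
$y{\left(B,Q \right)} = \frac{Q}{2}$
$S{\left(g,A \right)} = 6 + \frac{A g^{2}}{2}$ ($S{\left(g,A \right)} = \frac{g^{2}}{2} A + 6 = \frac{A g^{2}}{2} + 6 = 6 + \frac{A g^{2}}{2}$)
$\left(S{\left(11,-9 \right)} + 81\right) \left(-97\right) = \left(\left(6 + \frac{1}{2} \left(-9\right) 11^{2}\right) + 81\right) \left(-97\right) = \left(\left(6 + \frac{1}{2} \left(-9\right) 121\right) + 81\right) \left(-97\right) = \left(\left(6 - \frac{1089}{2}\right) + 81\right) \left(-97\right) = \left(- \frac{1077}{2} + 81\right) \left(-97\right) = \left(- \frac{915}{2}\right) \left(-97\right) = \frac{88755}{2}$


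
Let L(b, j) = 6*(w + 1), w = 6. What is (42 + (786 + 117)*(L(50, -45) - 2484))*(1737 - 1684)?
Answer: -116869452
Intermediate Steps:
L(b, j) = 42 (L(b, j) = 6*(6 + 1) = 6*7 = 42)
(42 + (786 + 117)*(L(50, -45) - 2484))*(1737 - 1684) = (42 + (786 + 117)*(42 - 2484))*(1737 - 1684) = (42 + 903*(-2442))*53 = (42 - 2205126)*53 = -2205084*53 = -116869452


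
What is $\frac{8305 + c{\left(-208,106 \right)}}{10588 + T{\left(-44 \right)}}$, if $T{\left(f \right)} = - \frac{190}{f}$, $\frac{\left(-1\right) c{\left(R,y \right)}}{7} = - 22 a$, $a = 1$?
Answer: $\frac{186098}{233031} \approx 0.7986$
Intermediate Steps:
$c{\left(R,y \right)} = 154$ ($c{\left(R,y \right)} = - 7 \left(\left(-22\right) 1\right) = \left(-7\right) \left(-22\right) = 154$)
$\frac{8305 + c{\left(-208,106 \right)}}{10588 + T{\left(-44 \right)}} = \frac{8305 + 154}{10588 - \frac{190}{-44}} = \frac{8459}{10588 - - \frac{95}{22}} = \frac{8459}{10588 + \frac{95}{22}} = \frac{8459}{\frac{233031}{22}} = 8459 \cdot \frac{22}{233031} = \frac{186098}{233031}$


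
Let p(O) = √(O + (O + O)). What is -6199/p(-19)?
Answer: 6199*I*√57/57 ≈ 821.08*I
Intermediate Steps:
p(O) = √3*√O (p(O) = √(O + 2*O) = √(3*O) = √3*√O)
-6199/p(-19) = -6199*(-I*√57/57) = -(-6199)*I*√57/57 = 6199*I*√57/57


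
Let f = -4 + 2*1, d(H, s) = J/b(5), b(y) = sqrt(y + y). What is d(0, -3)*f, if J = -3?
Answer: 3*sqrt(10)/5 ≈ 1.8974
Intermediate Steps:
b(y) = sqrt(2)*sqrt(y) (b(y) = sqrt(2*y) = sqrt(2)*sqrt(y))
d(H, s) = -3*sqrt(10)/10
f = -2 (f = -4 + 2 = -2)
d(0, -3)*f = -3*sqrt(10)/10*(-2) = 3*sqrt(10)/5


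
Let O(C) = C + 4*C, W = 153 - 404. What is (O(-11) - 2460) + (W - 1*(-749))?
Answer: -2017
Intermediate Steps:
W = -251
O(C) = 5*C
(O(-11) - 2460) + (W - 1*(-749)) = (5*(-11) - 2460) + (-251 - 1*(-749)) = (-55 - 2460) + (-251 + 749) = -2515 + 498 = -2017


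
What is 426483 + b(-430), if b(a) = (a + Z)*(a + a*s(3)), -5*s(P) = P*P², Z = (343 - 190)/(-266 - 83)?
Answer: -135379349/349 ≈ -3.8791e+5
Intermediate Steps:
Z = -153/349 (Z = 153/(-349) = 153*(-1/349) = -153/349 ≈ -0.43840)
s(P) = -P³/5 (s(P) = -P*P²/5 = -P³/5)
b(a) = -22*a*(-153/349 + a)/5 (b(a) = (a - 153/349)*(a + a*(-⅕*3³)) = (-153/349 + a)*(a + a*(-⅕*27)) = (-153/349 + a)*(a + a*(-27/5)) = (-153/349 + a)*(a - 27*a/5) = (-153/349 + a)*(-22*a/5) = -22*a*(-153/349 + a)/5)
426483 + b(-430) = 426483 + (22/1745)*(-430)*(153 - 349*(-430)) = 426483 + (22/1745)*(-430)*(153 + 150070) = 426483 + (22/1745)*(-430)*150223 = 426483 - 284221916/349 = -135379349/349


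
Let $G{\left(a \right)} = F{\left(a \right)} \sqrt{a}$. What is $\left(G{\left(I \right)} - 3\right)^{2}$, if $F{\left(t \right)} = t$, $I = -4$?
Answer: $-55 + 48 i \approx -55.0 + 48.0 i$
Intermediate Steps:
$G{\left(a \right)} = a^{\frac{3}{2}}$ ($G{\left(a \right)} = a \sqrt{a} = a^{\frac{3}{2}}$)
$\left(G{\left(I \right)} - 3\right)^{2} = \left(\left(-4\right)^{\frac{3}{2}} - 3\right)^{2} = \left(- 8 i - 3\right)^{2} = \left(-3 - 8 i\right)^{2}$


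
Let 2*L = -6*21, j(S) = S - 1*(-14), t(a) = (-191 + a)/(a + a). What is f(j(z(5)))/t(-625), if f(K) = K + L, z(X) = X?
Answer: -6875/102 ≈ -67.402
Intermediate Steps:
t(a) = (-191 + a)/(2*a) (t(a) = (-191 + a)/((2*a)) = (-191 + a)*(1/(2*a)) = (-191 + a)/(2*a))
j(S) = 14 + S (j(S) = S + 14 = 14 + S)
L = -63 (L = (-6*21)/2 = (½)*(-126) = -63)
f(K) = -63 + K (f(K) = K - 63 = -63 + K)
f(j(z(5)))/t(-625) = (-63 + (14 + 5))/(((½)*(-191 - 625)/(-625))) = (-63 + 19)/(((½)*(-1/625)*(-816))) = -44/408/625 = -44*625/408 = -6875/102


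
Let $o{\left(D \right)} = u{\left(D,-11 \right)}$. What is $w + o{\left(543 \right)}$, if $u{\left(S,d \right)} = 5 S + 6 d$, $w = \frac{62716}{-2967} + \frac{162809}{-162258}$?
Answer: $\frac{140513443487}{53491054} \approx 2626.9$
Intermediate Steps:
$w = - \frac{1184358559}{53491054}$ ($w = 62716 \left(- \frac{1}{2967}\right) + 162809 \left(- \frac{1}{162258}\right) = - \frac{62716}{2967} - \frac{162809}{162258} = - \frac{1184358559}{53491054} \approx -22.141$)
$o{\left(D \right)} = -66 + 5 D$ ($o{\left(D \right)} = 5 D + 6 \left(-11\right) = 5 D - 66 = -66 + 5 D$)
$w + o{\left(543 \right)} = - \frac{1184358559}{53491054} + \left(-66 + 5 \cdot 543\right) = - \frac{1184358559}{53491054} + \left(-66 + 2715\right) = - \frac{1184358559}{53491054} + 2649 = \frac{140513443487}{53491054}$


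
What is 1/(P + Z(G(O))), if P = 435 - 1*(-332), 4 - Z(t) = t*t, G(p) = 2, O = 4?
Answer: 1/767 ≈ 0.0013038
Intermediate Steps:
Z(t) = 4 - t² (Z(t) = 4 - t*t = 4 - t²)
P = 767 (P = 435 + 332 = 767)
1/(P + Z(G(O))) = 1/(767 + (4 - 1*2²)) = 1/(767 + (4 - 1*4)) = 1/(767 + (4 - 4)) = 1/(767 + 0) = 1/767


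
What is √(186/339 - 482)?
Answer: 2*I*√1536913/113 ≈ 21.942*I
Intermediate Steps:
√(186/339 - 482) = √(186*(1/339) - 482) = √(62/113 - 482) = √(-54404/113) = 2*I*√1536913/113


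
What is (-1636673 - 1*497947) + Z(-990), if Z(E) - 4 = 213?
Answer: -2134403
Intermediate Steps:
Z(E) = 217 (Z(E) = 4 + 213 = 217)
(-1636673 - 1*497947) + Z(-990) = (-1636673 - 1*497947) + 217 = (-1636673 - 497947) + 217 = -2134620 + 217 = -2134403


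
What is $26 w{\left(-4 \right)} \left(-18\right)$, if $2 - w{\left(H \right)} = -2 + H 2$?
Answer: $-5616$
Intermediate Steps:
$w{\left(H \right)} = 4 - 2 H$ ($w{\left(H \right)} = 2 - \left(-2 + H 2\right) = 2 - \left(-2 + 2 H\right) = 4 - 2 H$)
$26 w{\left(-4 \right)} \left(-18\right) = 26 \left(4 - -8\right) \left(-18\right) = 26 \left(4 + 8\right) \left(-18\right) = 26 \cdot 12 \left(-18\right) = 312 \left(-18\right) = -5616$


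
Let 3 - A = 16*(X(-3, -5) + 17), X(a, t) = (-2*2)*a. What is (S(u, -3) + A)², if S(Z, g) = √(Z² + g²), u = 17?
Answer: (461 - √298)² ≈ 1.9690e+5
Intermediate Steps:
X(a, t) = -4*a
A = -461 (A = 3 - 16*(-4*(-3) + 17) = 3 - 16*(12 + 17) = 3 - 16*29 = 3 - 1*464 = 3 - 464 = -461)
(S(u, -3) + A)² = (√(17² + (-3)²) - 461)² = (√(289 + 9) - 461)² = (√298 - 461)² = (-461 + √298)²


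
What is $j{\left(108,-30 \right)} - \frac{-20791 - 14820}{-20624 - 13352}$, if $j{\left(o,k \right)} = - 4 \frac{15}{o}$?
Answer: $- \frac{490379}{305784} \approx -1.6037$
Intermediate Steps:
$j{\left(o,k \right)} = - \frac{60}{o}$
$j{\left(108,-30 \right)} - \frac{-20791 - 14820}{-20624 - 13352} = - \frac{60}{108} - \frac{-20791 - 14820}{-20624 - 13352} = \left(-60\right) \frac{1}{108} - - \frac{35611}{-33976} = - \frac{5}{9} - \left(-35611\right) \left(- \frac{1}{33976}\right) = - \frac{5}{9} - \frac{35611}{33976} = - \frac{490379}{305784}$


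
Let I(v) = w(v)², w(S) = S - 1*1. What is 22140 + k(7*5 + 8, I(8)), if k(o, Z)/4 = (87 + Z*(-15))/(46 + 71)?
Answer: 287532/13 ≈ 22118.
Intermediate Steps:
w(S) = -1 + S (w(S) = S - 1 = -1 + S)
I(v) = (-1 + v)²
k(o, Z) = 116/39 - 20*Z/39 (k(o, Z) = 4*((87 + Z*(-15))/(46 + 71)) = 4*((87 - 15*Z)/117) = 4*((87 - 15*Z)*(1/117)) = 4*(29/39 - 5*Z/39) = 116/39 - 20*Z/39)
22140 + k(7*5 + 8, I(8)) = 22140 + (116/39 - 20*(-1 + 8)²/39) = 22140 + (116/39 - 20/39*7²) = 22140 + (116/39 - 20/39*49) = 22140 + (116/39 - 980/39) = 22140 - 288/13 = 287532/13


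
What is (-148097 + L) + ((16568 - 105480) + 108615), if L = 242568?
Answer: 114174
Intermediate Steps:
(-148097 + L) + ((16568 - 105480) + 108615) = (-148097 + 242568) + ((16568 - 105480) + 108615) = 94471 + (-88912 + 108615) = 94471 + 19703 = 114174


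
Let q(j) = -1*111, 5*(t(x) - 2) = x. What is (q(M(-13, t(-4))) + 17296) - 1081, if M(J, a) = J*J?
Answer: 16104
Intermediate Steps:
t(x) = 2 + x/5
M(J, a) = J²
q(j) = -111
(q(M(-13, t(-4))) + 17296) - 1081 = (-111 + 17296) - 1081 = 17185 - 1081 = 16104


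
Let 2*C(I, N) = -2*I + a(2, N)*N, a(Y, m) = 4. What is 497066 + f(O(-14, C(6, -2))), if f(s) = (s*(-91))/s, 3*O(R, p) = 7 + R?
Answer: 496975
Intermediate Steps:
C(I, N) = -I + 2*N (C(I, N) = (-2*I + 4*N)/2 = -I + 2*N)
O(R, p) = 7/3 + R/3 (O(R, p) = (7 + R)/3 = 7/3 + R/3)
f(s) = -91 (f(s) = (-91*s)/s = -91)
497066 + f(O(-14, C(6, -2))) = 497066 - 91 = 496975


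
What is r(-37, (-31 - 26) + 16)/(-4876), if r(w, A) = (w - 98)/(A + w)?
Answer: -45/126776 ≈ -0.00035496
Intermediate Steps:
r(w, A) = (-98 + w)/(A + w)
r(-37, (-31 - 26) + 16)/(-4876) = ((-98 - 37)/(((-31 - 26) + 16) - 37))/(-4876) = (-135/((-57 + 16) - 37))*(-1/4876) = (-135/(-41 - 37))*(-1/4876) = (-135/(-78))*(-1/4876) = -1/78*(-135)*(-1/4876) = (45/26)*(-1/4876) = -45/126776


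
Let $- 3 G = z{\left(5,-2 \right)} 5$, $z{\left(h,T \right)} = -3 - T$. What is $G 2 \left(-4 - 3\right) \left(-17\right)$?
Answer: $\frac{1190}{3} \approx 396.67$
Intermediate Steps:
$G = \frac{5}{3}$ ($G = - \frac{\left(-3 - -2\right) 5}{3} = - \frac{\left(-3 + 2\right) 5}{3} = - \frac{\left(-1\right) 5}{3} = \left(- \frac{1}{3}\right) \left(-5\right) = \frac{5}{3} \approx 1.6667$)
$G 2 \left(-4 - 3\right) \left(-17\right) = \frac{5 \cdot 2 \left(-4 - 3\right)}{3} \left(-17\right) = \frac{5 \cdot 2 \left(-7\right)}{3} \left(-17\right) = \frac{5}{3} \left(-14\right) \left(-17\right) = \left(- \frac{70}{3}\right) \left(-17\right) = \frac{1190}{3}$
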